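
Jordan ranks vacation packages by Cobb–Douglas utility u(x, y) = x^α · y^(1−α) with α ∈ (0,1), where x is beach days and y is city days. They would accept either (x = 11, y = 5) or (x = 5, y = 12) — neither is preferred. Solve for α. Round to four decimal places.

α ≈ 0.5261

The Cobb–Douglas utilities coincide, so 11^α·5^(1−α) = 5^α·12^(1−α).
Taking logs: α·ln 11 + (1−α)·ln 5 = α·ln 5 + (1−α)·ln 12, i.e. α·0.7884574 = (1−α)·0.8754687.
Thus α·(1.6639261) = 0.8754687, so α = 0.8754687/1.6639261 ≈ 0.5261.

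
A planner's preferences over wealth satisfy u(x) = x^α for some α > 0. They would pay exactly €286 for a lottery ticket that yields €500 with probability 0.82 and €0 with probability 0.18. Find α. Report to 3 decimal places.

EU(lottery) = 0.82·500^α + 0.18·0 = 0.82·500^α.
Equating: 286^α = 0.82·500^α, i.e. 0.5720^α = 0.82.
α = ln(0.82) / ln(286/500) = -0.198451/-0.558616 ≈ 0.355.

α ≈ 0.355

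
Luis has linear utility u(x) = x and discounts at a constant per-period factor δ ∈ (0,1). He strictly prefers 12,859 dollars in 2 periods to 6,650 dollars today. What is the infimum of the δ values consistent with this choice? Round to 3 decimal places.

Under u(x) = x this choice says 6650 < δ^2·12859.
So δ^2 > 6650/12859 = 0.51715; taking the square root of both positive sides preserves the inequality.
δ > (6650/12859)^(1/2) ≈ 0.719.

δ > 0.719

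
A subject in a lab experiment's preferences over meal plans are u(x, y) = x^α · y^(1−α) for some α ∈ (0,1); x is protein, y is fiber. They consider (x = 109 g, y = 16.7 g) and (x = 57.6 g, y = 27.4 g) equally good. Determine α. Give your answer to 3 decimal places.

α ≈ 0.437

Indifference: 109^α · 16.7^(1−α) = 57.6^α · 27.4^(1−α).
Taking logs: α·ln 109 + (1−α)·ln 16.7 = α·ln 57.6 + (1−α)·ln 27.4, i.e. α·0.637825 = (1−α)·0.495134.
Thus α·(1.132959) = 0.495134, so α = 0.495134/1.132959 ≈ 0.437.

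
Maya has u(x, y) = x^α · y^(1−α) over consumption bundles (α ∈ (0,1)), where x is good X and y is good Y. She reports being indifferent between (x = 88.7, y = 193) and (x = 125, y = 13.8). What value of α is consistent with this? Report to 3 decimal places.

Set the two utilities equal: 88.7^α·193^(1−α) = 125^α·13.8^(1−α).
Rearrange to (88.7/125)^α = (13.8/193)^(1−α) and take logs: α·-0.343054 = (1−α)·-2.638022.
Thus α·(-2.981076) = -2.638022, so α = -2.638022/-2.981076 ≈ 0.885.

α ≈ 0.885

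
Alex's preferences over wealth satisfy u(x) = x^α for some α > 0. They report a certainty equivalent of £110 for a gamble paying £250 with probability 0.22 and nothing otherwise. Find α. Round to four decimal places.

α ≈ 1.8443

Since u(0) = 0, the lottery's EU is 0.22·250^α.
Setting u(110) equal to that: 110^α = 0.22·250^α ⇒ (110/250)^α = 0.22.
α = ln(0.22) / ln(110/250) = -1.5141277/-0.8209806 ≈ 1.8443.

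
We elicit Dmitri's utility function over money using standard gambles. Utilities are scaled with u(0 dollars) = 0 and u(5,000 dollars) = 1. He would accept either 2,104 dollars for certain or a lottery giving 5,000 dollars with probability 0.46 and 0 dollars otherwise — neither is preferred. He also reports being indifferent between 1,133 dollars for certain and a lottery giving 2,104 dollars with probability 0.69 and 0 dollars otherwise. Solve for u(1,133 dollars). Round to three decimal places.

0.317

From the first indifference, u(2,104 dollars) = 0.46·u(5,000 dollars) + 0.54·u(0 dollars) = 0.46·1 + 0.54·0 = 0.46.
The second indifference gives u(1,133 dollars) = 0.69·u(2,104 dollars) + 0.31·u(0 dollars) = 0.69·0.46 + 0.31·0.00 = 0.3174.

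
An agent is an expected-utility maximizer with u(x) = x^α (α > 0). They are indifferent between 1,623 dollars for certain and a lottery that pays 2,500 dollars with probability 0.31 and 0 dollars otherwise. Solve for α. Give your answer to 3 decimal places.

Since u(0) = 0, the lottery's EU is 0.31·2500^α.
Setting u(1623) equal to that: 1623^α = 0.31·2500^α ⇒ (1623/2500)^α = 0.31.
Taking logs: α·ln(1623/2500) = ln(0.31), so α = -1.171183 / -0.432014 ≈ 2.711.

α ≈ 2.711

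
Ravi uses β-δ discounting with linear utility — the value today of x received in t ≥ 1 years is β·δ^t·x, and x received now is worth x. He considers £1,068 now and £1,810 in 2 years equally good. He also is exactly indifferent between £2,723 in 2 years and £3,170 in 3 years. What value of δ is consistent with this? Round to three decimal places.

δ ≈ 0.859

Both payoffs in the second observation are in the future, so β drops out: δ^2·2723 = δ^3·3170 ⇒ δ = 2723/3170 = 0.85899.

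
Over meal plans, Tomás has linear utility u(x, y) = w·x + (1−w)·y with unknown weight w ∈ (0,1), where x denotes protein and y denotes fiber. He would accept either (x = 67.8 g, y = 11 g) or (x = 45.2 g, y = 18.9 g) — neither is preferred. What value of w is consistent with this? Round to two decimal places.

w = 0.26

Equating utilities: w·67.8 + (1−w)·11 = w·45.2 + (1−w)·18.9.
Collecting terms: w·22.6 = (1−w)·7.9.
So w/(1−w) = 7.9/22.6 = 0.3496, giving w = 7.9/(22.6+7.9) = 0.26.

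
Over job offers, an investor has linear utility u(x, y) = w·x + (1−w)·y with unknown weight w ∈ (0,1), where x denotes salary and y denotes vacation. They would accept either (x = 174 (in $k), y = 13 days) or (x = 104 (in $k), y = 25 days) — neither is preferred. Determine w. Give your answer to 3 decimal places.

w = 0.146

Equating utilities: w·174 + (1−w)·13 = w·104 + (1−w)·25.
w·(174−104) = (1−w)·(25−13), i.e. w·70 = (1−w)·12.
So w/(1−w) = 12/70 = 0.1714, giving w = 12/(70+12) = 0.146.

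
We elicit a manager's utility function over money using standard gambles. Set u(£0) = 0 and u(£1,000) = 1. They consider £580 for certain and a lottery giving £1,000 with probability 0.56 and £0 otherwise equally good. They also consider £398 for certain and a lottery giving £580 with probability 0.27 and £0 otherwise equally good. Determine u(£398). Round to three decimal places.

0.151

From the first indifference, u(£580) = 0.56·u(£1,000) + 0.44·u(£0) = 0.56·1 + 0.44·0 = 0.56.
Then u(£398) = 0.27·u(£580) + 0.73·u(£0) = 0.27·0.56 + 0.73·0.00 = 0.1512.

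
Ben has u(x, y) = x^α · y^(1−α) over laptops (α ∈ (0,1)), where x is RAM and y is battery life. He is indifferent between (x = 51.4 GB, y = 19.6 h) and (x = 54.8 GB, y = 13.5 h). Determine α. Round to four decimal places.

α ≈ 0.8534

Set the two utilities equal: 51.4^α·19.6^(1−α) = 54.8^α·13.5^(1−α).
(51.4/54.8)^α = (13.5/19.6)^(1−α); take logs: α·ln(51.4/54.8) = (1−α)·ln(13.5/19.6), i.e. α·-0.0640520 = (1−α)·-0.3728399.
With A = -0.0640520 and B = -0.3728399: α·A = (1−α)·B, so α = B/(A+B) = -0.3728399/-0.4368919 ≈ 0.8534.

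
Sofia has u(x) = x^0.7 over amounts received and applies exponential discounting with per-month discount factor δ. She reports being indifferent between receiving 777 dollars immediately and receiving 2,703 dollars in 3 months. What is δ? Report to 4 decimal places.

The payoff in 3 months is discounted by δ^3, so u(777) = δ^3·u(2703) and δ^3 = u(777)/u(2703).
With u(x) = x^0.7: δ^3 = 777^0.7/2703^0.7 = (777/2703)^0.7 = 0.41783.
So δ = 0.41783^(1/3) ≈ 0.7476.

δ ≈ 0.7476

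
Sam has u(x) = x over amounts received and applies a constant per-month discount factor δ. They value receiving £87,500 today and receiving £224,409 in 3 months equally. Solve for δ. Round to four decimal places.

δ ≈ 0.7306

The payoff in 3 months is discounted by δ^3, so u(87500) = δ^3·u(224409) and δ^3 = u(87500)/u(224409).
With u(x) = x: δ^3 = 87500/224409 = 0.38991.
Taking the cube root: δ = 0.38991^(1/3) ≈ 0.7306.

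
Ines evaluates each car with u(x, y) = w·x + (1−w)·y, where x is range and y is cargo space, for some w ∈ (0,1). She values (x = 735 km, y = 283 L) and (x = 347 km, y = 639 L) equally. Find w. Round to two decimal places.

w = 0.48

u(735,283) = u(347,639) means w·735 + (1−w)·283 = w·347 + (1−w)·639.
Rearranging, 388·w − 356·(1−w) = 0.
Hence w = 356/(388+356) = 356/744 = 0.48.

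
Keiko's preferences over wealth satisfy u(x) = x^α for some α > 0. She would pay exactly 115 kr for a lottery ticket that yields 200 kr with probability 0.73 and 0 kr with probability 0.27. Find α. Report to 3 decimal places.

Since u(0) = 0, the lottery's EU is 0.73·200^α.
Indifference: 115^α = 0.73·200^α, so (115/200)^α = 0.73.
Take logs: α = ln 0.73 / ln(115/200) ≈ 0.56870.

α ≈ 0.569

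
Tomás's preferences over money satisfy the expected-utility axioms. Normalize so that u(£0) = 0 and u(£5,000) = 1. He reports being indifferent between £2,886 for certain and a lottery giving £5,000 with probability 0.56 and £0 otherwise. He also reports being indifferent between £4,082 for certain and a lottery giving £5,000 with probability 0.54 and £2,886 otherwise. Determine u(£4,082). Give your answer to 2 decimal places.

From the first indifference, u(£2,886) = 0.56·u(£5,000) + 0.44·u(£0) = 0.56·1 + 0.44·0 = 0.56.
The second indifference gives u(£4,082) = 0.54·u(£5,000) + 0.46·u(£2,886) = 0.54·1.00 + 0.46·0.56 = 0.7976.

0.80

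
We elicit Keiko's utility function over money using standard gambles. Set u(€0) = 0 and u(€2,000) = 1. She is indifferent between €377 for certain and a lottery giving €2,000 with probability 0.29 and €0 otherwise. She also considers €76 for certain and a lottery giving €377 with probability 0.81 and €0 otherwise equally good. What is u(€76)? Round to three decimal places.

The first gamble pins u(€377): it must equal 0.29·1 + 0.71·0 = 0.29.
Then u(€76) = 0.81·u(€377) + 0.19·u(€0) = 0.81·0.29 + 0.19·0.00 = 0.2349.

0.235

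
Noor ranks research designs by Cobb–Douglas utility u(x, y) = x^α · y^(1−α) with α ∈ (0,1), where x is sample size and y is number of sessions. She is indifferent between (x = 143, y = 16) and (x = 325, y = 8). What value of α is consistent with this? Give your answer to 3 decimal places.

α ≈ 0.458

Set the two utilities equal: 143^α·16^(1−α) = 325^α·8^(1−α).
(143/325)^α = (8/16)^(1−α); take logs: α·ln(143/325) = (1−α)·ln(8/16), i.e. α·-0.820981 = (1−α)·-0.693147.
With A = -0.820981 and B = -0.693147: α·A = (1−α)·B, so α = B/(A+B) = -0.693147/-1.514128 ≈ 0.458.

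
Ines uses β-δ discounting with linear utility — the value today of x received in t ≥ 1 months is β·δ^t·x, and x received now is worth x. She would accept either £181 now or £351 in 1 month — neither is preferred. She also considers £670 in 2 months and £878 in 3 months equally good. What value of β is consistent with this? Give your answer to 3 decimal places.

β ≈ 0.676

From the later pair, β·δ^2·670 = β·δ^3·878; dividing through, δ = 670/878 = 0.76310.
Now use the now-vs-future pair: 181 = β·δ·351 gives β = 181/(0.76310·351) ≈ 0.676.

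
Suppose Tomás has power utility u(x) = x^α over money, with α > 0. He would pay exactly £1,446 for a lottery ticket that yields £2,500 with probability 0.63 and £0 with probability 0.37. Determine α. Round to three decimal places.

α ≈ 0.844

EU(lottery) = 0.63·2500^α + 0.37·0 = 0.63·2500^α.
Setting u(1446) equal to that: 1446^α = 0.63·2500^α ⇒ (1446/2500)^α = 0.63.
Taking logs: α·ln(1446/2500) = ln(0.63), so α = -0.462035 / -0.547490 ≈ 0.844.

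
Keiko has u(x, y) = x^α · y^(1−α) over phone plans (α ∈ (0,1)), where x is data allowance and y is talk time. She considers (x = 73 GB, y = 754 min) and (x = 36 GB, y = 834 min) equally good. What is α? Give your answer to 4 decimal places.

α ≈ 0.1248

Set the two utilities equal: 73^α·754^(1−α) = 36^α·834^(1−α).
Taking logs: α·ln 73 + (1−α)·ln 754 = α·ln 36 + (1−α)·ln 834, i.e. α·0.7069405 = (1−α)·0.1008410.
So α/(1−α) = (0.1008410)/(0.7069405) = 0.1426443, and α = 0.1426443/1.1426443 ≈ 0.1248.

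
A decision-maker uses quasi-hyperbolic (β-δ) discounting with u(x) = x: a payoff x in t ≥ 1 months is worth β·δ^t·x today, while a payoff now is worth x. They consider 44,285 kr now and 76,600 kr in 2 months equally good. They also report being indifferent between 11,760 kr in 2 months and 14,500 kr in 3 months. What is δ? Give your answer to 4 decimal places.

δ ≈ 0.8110

From the later pair, β·δ^2·11760 = β·δ^3·14500; dividing through, δ = 11760/14500 = 0.81103.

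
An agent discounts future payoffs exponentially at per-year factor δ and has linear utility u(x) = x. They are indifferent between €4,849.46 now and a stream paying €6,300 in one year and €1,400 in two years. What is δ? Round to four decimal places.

Present value of the stream is 6300·δ + 1400·δ². Indifference gives 6300δ + 1400δ² = 4849.46.
That is, 1400δ² + 6300δ − 4849.46 = 0, a quadratic in δ.
δ = (−6300 + √(6300² + 4·1400·4849.46)) / (2·1400) = (−6300 + √66846976.00) / 2800 ≈ 0.6700.

δ ≈ 0.6700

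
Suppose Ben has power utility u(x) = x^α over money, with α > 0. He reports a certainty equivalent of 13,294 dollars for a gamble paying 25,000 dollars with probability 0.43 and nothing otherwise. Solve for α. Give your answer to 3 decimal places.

The lottery's expected utility is 0.43·u(25000) + 0.57·u(0) = 0.43·25000^α (since u(0) = 0 for α > 0).
Setting u(13294) equal to that: 13294^α = 0.43·25000^α ⇒ (13294/25000)^α = 0.43.
α = ln(0.43) / ln(13294/25000) = -0.843970/-0.631563 ≈ 1.336.

α ≈ 1.336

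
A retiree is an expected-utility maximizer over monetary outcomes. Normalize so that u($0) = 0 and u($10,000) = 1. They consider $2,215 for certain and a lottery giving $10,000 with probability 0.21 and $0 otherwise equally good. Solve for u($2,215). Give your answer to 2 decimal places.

0.21

u($2,215) equals the lottery's expected utility: 0.21·1 + 0.79·0 = 0.21.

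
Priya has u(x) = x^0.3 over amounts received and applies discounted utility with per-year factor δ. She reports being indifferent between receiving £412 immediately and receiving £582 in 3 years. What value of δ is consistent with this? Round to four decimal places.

δ ≈ 0.9660

The payoff in 3 years is discounted by δ^3, so u(412) = δ^3·u(582) and δ^3 = u(412)/u(582).
Since u(x) = x^0.3, δ^3 = (412/582)^0.3 = 0.70790^0.3 = 0.90156.
Taking the cube root: δ = 0.90156^(1/3) ≈ 0.9660.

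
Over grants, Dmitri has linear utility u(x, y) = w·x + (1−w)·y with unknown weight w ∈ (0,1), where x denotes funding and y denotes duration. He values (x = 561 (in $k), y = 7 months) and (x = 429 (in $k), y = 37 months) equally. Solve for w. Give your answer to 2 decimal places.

Equating utilities: w·561 + (1−w)·7 = w·429 + (1−w)·37.
Collecting terms: w·132 = (1−w)·30.
The marginal rate of substitution is 30/132, so w = 30/(132+30) = 0.19.

w = 0.19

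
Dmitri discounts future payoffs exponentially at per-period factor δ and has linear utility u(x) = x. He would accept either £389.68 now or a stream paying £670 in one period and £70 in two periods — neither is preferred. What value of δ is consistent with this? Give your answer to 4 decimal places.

δ ≈ 0.5500

Present value of the stream is 670·δ + 70·δ². Indifference gives 670δ + 70δ² = 389.68.
So 70δ² + 670δ − 389.68 = 0.
The positive root is δ = [−670 + √(670² + 4·70·389.68)] / (2·70) = (−670 + 747.001)/140 ≈ 0.5500.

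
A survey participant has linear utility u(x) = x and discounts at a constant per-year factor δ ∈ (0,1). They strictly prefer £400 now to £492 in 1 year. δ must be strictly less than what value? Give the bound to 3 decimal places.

δ < 0.813

The preference means 400 > δ·492.
Dividing through by 492 gives δ < 0.81301.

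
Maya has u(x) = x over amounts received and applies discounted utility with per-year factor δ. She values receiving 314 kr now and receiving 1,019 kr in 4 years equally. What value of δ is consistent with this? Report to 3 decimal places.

Equating discounted utilities: u(314) = δ^4·u(1019) ⇒ δ^4 = u(314)/u(1019).
With u(x) = x: δ^4 = 314/1019 = 0.30815.
So δ = 0.30815^(1/4) ≈ 0.745.

δ ≈ 0.745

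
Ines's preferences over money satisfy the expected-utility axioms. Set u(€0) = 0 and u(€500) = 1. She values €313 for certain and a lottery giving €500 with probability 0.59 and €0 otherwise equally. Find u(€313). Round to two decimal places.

By the standard-gamble method, u(€313) is just the indifference probability on the best outcome: 0.59.

0.59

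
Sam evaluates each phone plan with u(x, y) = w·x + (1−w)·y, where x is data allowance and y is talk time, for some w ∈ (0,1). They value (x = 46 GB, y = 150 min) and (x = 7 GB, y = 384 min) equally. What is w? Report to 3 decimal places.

w = 0.857

u(46,150) = u(7,384) means w·46 + (1−w)·150 = w·7 + (1−w)·384.
w·(46−7) = (1−w)·(384−150), i.e. w·39 = (1−w)·234.
So w/(1−w) = 234/39 = 6.0000, giving w = 234/(39+234) = 0.857.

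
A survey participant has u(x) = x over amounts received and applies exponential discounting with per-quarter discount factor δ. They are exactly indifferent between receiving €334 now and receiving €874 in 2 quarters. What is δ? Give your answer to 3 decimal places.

δ ≈ 0.618

Equating discounted utilities: u(334) = δ^2·u(874) ⇒ δ^2 = u(334)/u(874).
With u(x) = x: δ^2 = 334/874 = 0.38215.
So δ = 0.38215^(1/2) ≈ 0.618.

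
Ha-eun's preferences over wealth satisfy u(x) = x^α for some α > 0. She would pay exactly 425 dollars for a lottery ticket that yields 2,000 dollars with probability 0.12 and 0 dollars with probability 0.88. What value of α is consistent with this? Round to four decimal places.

EU(lottery) = 0.12·2000^α + 0.88·0 = 0.12·2000^α.
Setting u(425) equal to that: 425^α = 0.12·2000^α ⇒ (425/2000)^α = 0.12.
Taking logs: α·ln(425/2000) = ln(0.12), so α = -2.1202635 / -1.5488133 ≈ 1.3690.

α ≈ 1.3690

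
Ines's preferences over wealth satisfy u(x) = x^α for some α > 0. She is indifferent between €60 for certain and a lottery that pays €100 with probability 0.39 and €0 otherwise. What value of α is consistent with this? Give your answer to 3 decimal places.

The lottery's expected utility is 0.39·u(100) + 0.61·u(0) = 0.39·100^α (since u(0) = 0 for α > 0).
Indifference: 60^α = 0.39·100^α, so (60/100)^α = 0.39.
Taking logs: α·ln(60/100) = ln(0.39), so α = -0.941609 / -0.510826 ≈ 1.843.

α ≈ 1.843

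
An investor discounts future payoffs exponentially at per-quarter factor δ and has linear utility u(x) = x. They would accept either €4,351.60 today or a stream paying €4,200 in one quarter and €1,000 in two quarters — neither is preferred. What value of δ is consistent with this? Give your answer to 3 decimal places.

δ ≈ 0.860

Present value of the stream is 4200·δ + 1000·δ². Indifference gives 4200δ + 1000δ² = 4351.60.
Rearranged: 1000δ² + 4200δ − 4351.60 = 0.
δ = (−4200 + √(4200² + 4·1000·4351.60)) / (2·1000) = (−4200 + √35046400.00) / 2000 ≈ 0.860.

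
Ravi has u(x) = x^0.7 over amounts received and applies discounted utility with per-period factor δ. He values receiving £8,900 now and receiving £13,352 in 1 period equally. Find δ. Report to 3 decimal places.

Equating discounted utilities: u(8900) = δ·u(13352) ⇒ δ = u(8900)/u(13352).
Since u(x) = x^0.7, δ = (8900/13352)^0.7 = 0.66657^0.7 = 0.75282.

δ ≈ 0.753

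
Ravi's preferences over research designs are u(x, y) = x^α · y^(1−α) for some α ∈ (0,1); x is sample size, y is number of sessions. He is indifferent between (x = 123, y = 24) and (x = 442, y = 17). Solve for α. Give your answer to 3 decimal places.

The Cobb–Douglas utilities coincide, so 123^α·24^(1−α) = 442^α·17^(1−α).
(123/442)^α = (17/24)^(1−α); take logs: α·ln(123/442) = (1−α)·ln(17/24), i.e. α·-1.279126 = (1−α)·-0.344840.
With A = -1.279126 and B = -0.344840: α·A = (1−α)·B, so α = B/(A+B) = -0.344840/-1.623966 ≈ 0.212.

α ≈ 0.212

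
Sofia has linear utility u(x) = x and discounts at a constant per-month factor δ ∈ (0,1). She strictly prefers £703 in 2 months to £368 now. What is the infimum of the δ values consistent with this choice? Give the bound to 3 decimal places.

The preference means 368 < δ^2·703.
Dividing by 703: δ^2 > 0.52347. Both sides are positive, so the square root keeps the direction.
δ > 0.52347^(1/2) = 0.724.

δ > 0.724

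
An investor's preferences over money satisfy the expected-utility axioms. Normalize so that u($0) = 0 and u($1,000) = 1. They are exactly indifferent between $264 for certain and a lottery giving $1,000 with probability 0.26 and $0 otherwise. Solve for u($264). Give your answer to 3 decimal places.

By the standard-gamble method, u($264) is just the indifference probability on the best outcome: 0.26.

0.260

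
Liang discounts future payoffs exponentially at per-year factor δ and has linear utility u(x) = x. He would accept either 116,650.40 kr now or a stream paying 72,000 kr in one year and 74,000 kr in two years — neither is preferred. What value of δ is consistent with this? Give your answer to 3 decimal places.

Present value of the stream is 72000·δ + 74000·δ². Indifference gives 72000δ + 74000δ² = 116650.40.
That is, 74000δ² + 72000δ − 116650.40 = 0, a quadratic in δ.
δ = (−72000 + √(72000² + 4·74000·116650.40)) / (2·74000) = (−72000 + √39712518400.00) / 148000 ≈ 0.860.

δ ≈ 0.860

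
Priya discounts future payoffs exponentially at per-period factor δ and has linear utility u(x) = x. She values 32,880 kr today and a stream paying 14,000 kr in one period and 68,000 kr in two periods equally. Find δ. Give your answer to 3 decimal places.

δ ≈ 0.600

Present value of the stream is 14000·δ + 68000·δ². Indifference gives 14000δ + 68000δ² = 32880.
Rearranged: 68000δ² + 14000δ − 32880 = 0.
By the quadratic formula (taking the positive root), δ = (−14000 + √9139360000.00) / 136000 ≈ 0.600.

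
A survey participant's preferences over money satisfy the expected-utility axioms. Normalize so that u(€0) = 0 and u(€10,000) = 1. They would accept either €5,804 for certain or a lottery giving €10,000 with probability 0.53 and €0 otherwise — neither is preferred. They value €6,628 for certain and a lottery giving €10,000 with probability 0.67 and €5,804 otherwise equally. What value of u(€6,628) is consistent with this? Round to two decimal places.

First, u(€5,804) = 0.53·u(€10,000) + 0.47·u(€0) = 0.53.
Then u(€6,628) = 0.67·u(€10,000) + 0.33·u(€5,804) = 0.67·1.00 + 0.33·0.53 = 0.8449.

0.84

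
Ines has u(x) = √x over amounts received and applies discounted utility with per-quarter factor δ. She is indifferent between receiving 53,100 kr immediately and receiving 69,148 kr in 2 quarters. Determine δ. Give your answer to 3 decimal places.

The payoff in 2 quarters is discounted by δ^2, so u(53100) = δ^2·u(69148) and δ^2 = u(53100)/u(69148).
Since u(x) = √x, δ^2 = √(53100/69148) = 0.87631.
Taking the square root: δ = 0.87631^(1/2) ≈ 0.936.

δ ≈ 0.936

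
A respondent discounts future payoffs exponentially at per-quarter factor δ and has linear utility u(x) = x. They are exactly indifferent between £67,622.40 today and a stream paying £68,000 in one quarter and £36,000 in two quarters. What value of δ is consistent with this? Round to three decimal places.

Present value of the stream is 68000·δ + 36000·δ². Indifference gives 68000δ + 36000δ² = 67622.40.
Rearranged: 36000δ² + 68000δ − 67622.40 = 0.
δ = (−68000 + √(68000² + 4·36000·67622.40)) / (2·36000) = (−68000 + √14361625600.00) / 72000 ≈ 0.720.

δ ≈ 0.720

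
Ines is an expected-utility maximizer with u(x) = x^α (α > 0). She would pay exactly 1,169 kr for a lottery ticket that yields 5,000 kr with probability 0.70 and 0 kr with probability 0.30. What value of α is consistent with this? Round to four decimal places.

The lottery's expected utility is 0.70·u(5000) + 0.30·u(0) = 0.70·5000^α (since u(0) = 0 for α > 0).
Setting u(1169) equal to that: 1169^α = 0.70·5000^α ⇒ (1169/5000)^α = 0.70.
Take logs: α = ln 0.70 / ln(1169/5000) ≈ 0.245426.

α ≈ 0.2454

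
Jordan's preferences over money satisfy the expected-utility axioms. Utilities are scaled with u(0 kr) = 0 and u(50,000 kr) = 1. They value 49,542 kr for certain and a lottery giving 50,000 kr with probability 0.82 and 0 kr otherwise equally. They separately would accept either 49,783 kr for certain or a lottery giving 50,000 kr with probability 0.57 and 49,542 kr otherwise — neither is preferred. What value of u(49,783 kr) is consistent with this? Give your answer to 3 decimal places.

From the first indifference, u(49,542 kr) = 0.82·u(50,000 kr) + 0.18·u(0 kr) = 0.82·1 + 0.18·0 = 0.82.
Then u(49,783 kr) = 0.57·u(50,000 kr) + 0.43·u(49,542 kr) = 0.57·1.00 + 0.43·0.82 = 0.9226.

0.923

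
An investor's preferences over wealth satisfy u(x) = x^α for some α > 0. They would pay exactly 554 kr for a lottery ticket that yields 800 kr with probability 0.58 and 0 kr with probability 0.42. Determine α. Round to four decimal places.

EU(lottery) = 0.58·800^α + 0.42·0 = 0.58·800^α.
Setting u(554) equal to that: 554^α = 0.58·800^α ⇒ (554/800)^α = 0.58.
Take logs: α = ln 0.58 / ln(554/800) ≈ 1.482464.

α ≈ 1.4825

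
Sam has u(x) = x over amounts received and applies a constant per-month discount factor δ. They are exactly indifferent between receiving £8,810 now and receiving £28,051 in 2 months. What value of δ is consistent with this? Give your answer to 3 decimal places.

The payoff in 2 months is discounted by δ^2, so u(8810) = δ^2·u(28051) and δ^2 = u(8810)/u(28051).
With u(x) = x: δ^2 = 8810/28051 = 0.31407.
Hence δ = (0.31407)^(1/2) = 0.56042.

δ ≈ 0.560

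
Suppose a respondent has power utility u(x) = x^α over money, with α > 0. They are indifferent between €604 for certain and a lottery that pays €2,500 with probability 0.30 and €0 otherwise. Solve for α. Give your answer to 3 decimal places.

EU(lottery) = 0.30·2500^α + 0.70·0 = 0.30·2500^α.
Indifference: 604^α = 0.30·2500^α, so (604/2500)^α = 0.30.
α = ln(0.30) / ln(604/2500) = -1.203973/-1.420472 ≈ 0.848.

α ≈ 0.848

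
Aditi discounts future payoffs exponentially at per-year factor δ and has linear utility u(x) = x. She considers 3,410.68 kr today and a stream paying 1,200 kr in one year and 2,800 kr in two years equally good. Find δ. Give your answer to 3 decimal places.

Present value of the stream is 1200·δ + 2800·δ². Indifference gives 1200δ + 2800δ² = 3410.68.
That is, 2800δ² + 1200δ − 3410.68 = 0, a quadratic in δ.
The positive root is δ = [−1200 + √(1200² + 4·2800·3410.68)] / (2·2800) = (−1200 + 6296.000)/5600 ≈ 0.910.

δ ≈ 0.910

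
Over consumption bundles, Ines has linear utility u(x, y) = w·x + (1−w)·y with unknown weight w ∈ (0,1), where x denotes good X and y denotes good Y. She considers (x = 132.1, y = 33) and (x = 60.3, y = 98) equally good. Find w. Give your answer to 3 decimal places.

Equating utilities: w·132.1 + (1−w)·33 = w·60.3 + (1−w)·98.
w·(132.1−60.3) = (1−w)·(98−33), i.e. w·71.8 = (1−w)·65.
The marginal rate of substitution is 65/71.8, so w = 65/(71.8+65) = 0.475.

w = 0.475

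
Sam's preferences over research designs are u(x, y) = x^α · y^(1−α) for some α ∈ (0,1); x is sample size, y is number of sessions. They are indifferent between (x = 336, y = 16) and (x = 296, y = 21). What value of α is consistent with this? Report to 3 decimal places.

α ≈ 0.682

Indifference: 336^α · 16^(1−α) = 296^α · 21^(1−α).
(336/296)^α = (21/16)^(1−α); take logs: α·ln(336/296) = (1−α)·ln(21/16), i.e. α·0.126752 = (1−α)·0.271934.
With A = 0.126752 and B = 0.271934: α·A = (1−α)·B, so α = B/(A+B) = 0.271934/0.398686 ≈ 0.682.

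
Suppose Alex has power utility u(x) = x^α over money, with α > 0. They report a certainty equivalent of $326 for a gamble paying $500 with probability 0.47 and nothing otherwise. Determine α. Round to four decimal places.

α ≈ 1.7653

Since u(0) = 0, the lottery's EU is 0.47·500^α.
Setting u(326) equal to that: 326^α = 0.47·500^α ⇒ (326/500)^α = 0.47.
α = ln(0.47) / ln(326/500) = -0.7550226/-0.4277107 ≈ 1.7653.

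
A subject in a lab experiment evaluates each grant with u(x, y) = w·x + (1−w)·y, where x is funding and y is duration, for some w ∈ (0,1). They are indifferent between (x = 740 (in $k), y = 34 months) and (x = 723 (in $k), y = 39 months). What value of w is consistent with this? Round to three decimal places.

w = 0.227

u(740,34) = u(723,39) means w·740 + (1−w)·34 = w·723 + (1−w)·39.
Rearranging, 17·w − 5·(1−w) = 0.
The marginal rate of substitution is 5/17, so w = 5/(17+5) = 0.227.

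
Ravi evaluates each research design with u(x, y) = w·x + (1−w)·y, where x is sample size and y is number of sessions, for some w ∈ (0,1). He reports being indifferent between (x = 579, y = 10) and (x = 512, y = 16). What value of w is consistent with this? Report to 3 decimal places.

Indifference: w·579 + (1−w)·10 = w·512 + (1−w)·16.
Rearranging, 67·w − 6·(1−w) = 0.
The marginal rate of substitution is 6/67, so w = 6/(67+6) = 0.082.

w = 0.082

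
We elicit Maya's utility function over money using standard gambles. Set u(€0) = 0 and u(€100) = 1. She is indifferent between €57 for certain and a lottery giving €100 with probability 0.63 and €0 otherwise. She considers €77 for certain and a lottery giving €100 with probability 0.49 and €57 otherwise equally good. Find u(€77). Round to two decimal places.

The first gamble pins u(€57): it must equal 0.63·1 + 0.37·0 = 0.63.
The second indifference gives u(€77) = 0.49·u(€100) + 0.51·u(€57) = 0.49·1.00 + 0.51·0.63 = 0.8113.

0.81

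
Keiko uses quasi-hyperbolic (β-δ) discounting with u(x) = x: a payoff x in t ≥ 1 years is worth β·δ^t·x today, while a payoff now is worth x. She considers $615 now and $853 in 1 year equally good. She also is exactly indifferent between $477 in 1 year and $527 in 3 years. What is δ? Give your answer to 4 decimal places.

Both payoffs in the second observation are in the future, so β drops out: δ^1·477 = δ^3·527 ⇒ δ^2 = 477/527 = 0.90512, so δ = 0.95138.

δ ≈ 0.9514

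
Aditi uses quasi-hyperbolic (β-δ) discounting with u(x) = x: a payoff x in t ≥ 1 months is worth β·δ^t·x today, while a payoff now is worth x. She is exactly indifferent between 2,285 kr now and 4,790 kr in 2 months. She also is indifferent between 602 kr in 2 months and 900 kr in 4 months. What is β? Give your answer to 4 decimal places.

β ≈ 0.7132

From the later pair, β·δ^2·602 = β·δ^4·900; dividing through, δ^2 = 602/900 = 0.66889, so δ = 0.81786.
Substituting δ into 2285 = β·δ^2·4790: β = 2285/(3203.978) ≈ 0.7132.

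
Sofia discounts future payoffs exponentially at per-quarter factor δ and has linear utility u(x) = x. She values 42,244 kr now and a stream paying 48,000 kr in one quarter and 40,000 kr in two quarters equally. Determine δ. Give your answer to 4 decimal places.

δ ≈ 0.5900

The stream is worth 48000δ + 40000δ² today, so 48000δ + 40000δ² = 42244.
So 40000δ² + 48000δ − 42244 = 0.
By the quadratic formula (taking the positive root), δ = (−48000 + √9063040000.00) / 80000 ≈ 0.5900.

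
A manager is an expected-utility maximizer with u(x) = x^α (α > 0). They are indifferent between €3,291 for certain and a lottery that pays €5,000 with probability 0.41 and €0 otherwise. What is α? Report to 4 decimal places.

α ≈ 2.1318

The lottery's expected utility is 0.41·u(5000) + 0.59·u(0) = 0.41·5000^α (since u(0) = 0 for α > 0).
Indifference: 3291^α = 0.41·5000^α, so (3291/5000)^α = 0.41.
α = ln(0.41) / ln(3291/5000) = -0.8915981/-0.4182464 ≈ 2.1318.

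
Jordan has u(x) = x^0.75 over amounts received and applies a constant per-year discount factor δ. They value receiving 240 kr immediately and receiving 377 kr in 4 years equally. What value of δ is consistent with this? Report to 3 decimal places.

δ ≈ 0.919

Indifference means u(240) = δ^4 · u(377), so δ^4 = u(240)/u(377).
With u(x) = x^0.75: δ^4 = 240^0.75/377^0.75 = (240/377)^0.75 = 0.71269.
Taking the 4th root: δ = 0.71269^(1/4) ≈ 0.919.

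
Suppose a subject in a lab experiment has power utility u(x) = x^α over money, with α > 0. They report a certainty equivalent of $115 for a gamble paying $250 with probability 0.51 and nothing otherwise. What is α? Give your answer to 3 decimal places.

Since u(0) = 0, the lottery's EU is 0.51·250^α.
Indifference: 115^α = 0.51·250^α, so (115/250)^α = 0.51.
Take logs: α = ln 0.51 / ln(115/250) ≈ 0.86712.

α ≈ 0.867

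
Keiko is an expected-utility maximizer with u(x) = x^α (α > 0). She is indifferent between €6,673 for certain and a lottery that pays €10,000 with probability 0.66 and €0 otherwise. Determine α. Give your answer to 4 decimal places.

α ≈ 1.0272

EU(lottery) = 0.66·10000^α + 0.34·0 = 0.66·10000^α.
Equating: 6673^α = 0.66·10000^α, i.e. 0.6673^α = 0.66.
Taking logs: α·ln(6673/10000) = ln(0.66), so α = -0.4155154 / -0.4045156 ≈ 1.0272.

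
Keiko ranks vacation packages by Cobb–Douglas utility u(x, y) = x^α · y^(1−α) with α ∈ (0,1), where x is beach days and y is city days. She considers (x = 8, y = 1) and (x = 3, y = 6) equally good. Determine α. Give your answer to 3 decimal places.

Indifference: 8^α · 1^(1−α) = 3^α · 6^(1−α).
Rearrange to (8/3)^α = (6/1)^(1−α) and take logs: α·0.980829 = (1−α)·1.791759.
So α/(1−α) = (1.791759)/(0.980829) = 1.826780, and α = 1.826780/2.826780 ≈ 0.646.

α ≈ 0.646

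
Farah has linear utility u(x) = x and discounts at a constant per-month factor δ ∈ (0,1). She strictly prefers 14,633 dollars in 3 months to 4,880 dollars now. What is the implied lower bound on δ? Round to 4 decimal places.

Under u(x) = x this choice says 4880 < δ^3·14633.
Dividing by 14633: δ^3 > 0.33349. Both sides are positive, so the cube root keeps the direction.
δ > 0.33349^(1/3) = 0.6935.

δ > 0.6935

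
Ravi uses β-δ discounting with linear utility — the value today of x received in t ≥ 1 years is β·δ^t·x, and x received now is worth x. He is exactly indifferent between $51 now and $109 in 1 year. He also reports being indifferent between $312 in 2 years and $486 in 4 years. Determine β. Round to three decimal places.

β ≈ 0.584

Both payoffs in the second observation are in the future, so β drops out: δ^2·312 = δ^4·486 ⇒ δ^2 = 312/486 = 0.64198, so δ = 0.80123.
Substituting δ into 51 = β·δ·109: β = 51/(87.334) ≈ 0.584.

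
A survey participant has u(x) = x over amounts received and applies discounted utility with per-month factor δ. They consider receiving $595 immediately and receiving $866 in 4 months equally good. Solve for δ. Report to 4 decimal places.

δ ≈ 0.9104

The payoff in 4 months is discounted by δ^4, so u(595) = δ^4·u(866) and δ^4 = u(595)/u(866).
With u(x) = x: δ^4 = 595/866 = 0.68707.
Taking the 4th root: δ = 0.68707^(1/4) ≈ 0.9104.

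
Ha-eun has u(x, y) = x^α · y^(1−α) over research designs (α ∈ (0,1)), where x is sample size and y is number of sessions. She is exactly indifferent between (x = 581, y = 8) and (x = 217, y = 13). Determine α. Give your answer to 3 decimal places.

Indifference: 581^α · 8^(1−α) = 217^α · 13^(1−α).
(581/217)^α = (13/8)^(1−α); take logs: α·ln(581/217) = (1−α)·ln(13/8), i.e. α·0.984853 = (1−α)·0.485508.
With A = 0.984853 and B = 0.485508: α·A = (1−α)·B, so α = B/(A+B) = 0.485508/1.470361 ≈ 0.330.

α ≈ 0.330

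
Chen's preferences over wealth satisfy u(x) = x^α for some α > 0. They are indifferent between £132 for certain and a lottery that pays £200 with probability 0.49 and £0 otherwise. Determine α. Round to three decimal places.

Since u(0) = 0, the lottery's EU is 0.49·200^α.
Indifference: 132^α = 0.49·200^α, so (132/200)^α = 0.49.
Take logs: α = ln 0.49 / ln(132/200) ≈ 1.71678.

α ≈ 1.717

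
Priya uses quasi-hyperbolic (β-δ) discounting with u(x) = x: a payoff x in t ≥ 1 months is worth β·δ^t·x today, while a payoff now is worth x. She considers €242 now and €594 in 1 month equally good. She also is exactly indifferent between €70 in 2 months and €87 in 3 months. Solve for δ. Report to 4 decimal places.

Both payoffs in the second observation are in the future, so β drops out: δ^2·70 = δ^3·87 ⇒ δ = 70/87 = 0.80460.

δ ≈ 0.8046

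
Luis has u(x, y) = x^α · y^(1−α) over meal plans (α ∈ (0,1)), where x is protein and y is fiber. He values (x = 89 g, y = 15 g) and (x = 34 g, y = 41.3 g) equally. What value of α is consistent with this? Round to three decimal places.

The Cobb–Douglas utilities coincide, so 89^α·15^(1−α) = 34^α·41.3^(1−α).
(89/34)^α = (41.3/15)^(1−α); take logs: α·ln(89/34) = (1−α)·ln(41.3/15), i.e. α·0.962276 = (1−α)·1.012812.
So α/(1−α) = (1.012812)/(0.962276) = 1.052517, and α = 1.052517/2.052517 ≈ 0.513.

α ≈ 0.513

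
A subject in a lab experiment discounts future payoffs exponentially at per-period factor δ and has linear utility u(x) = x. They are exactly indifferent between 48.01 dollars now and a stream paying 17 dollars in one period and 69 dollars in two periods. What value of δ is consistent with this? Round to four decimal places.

Present value of the stream is 17·δ + 69·δ². Indifference gives 17δ + 69δ² = 48.01.
That is, 69δ² + 17δ − 48.01 = 0, a quadratic in δ.
By the quadratic formula (taking the positive root), δ = (−17 + √13539.76) / 138 ≈ 0.7200.

δ ≈ 0.7200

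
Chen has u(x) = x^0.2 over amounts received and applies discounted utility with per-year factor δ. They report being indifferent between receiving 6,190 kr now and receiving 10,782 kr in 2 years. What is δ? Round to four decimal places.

δ ≈ 0.9460

Indifference means u(6190) = δ^2 · u(10782), so δ^2 = u(6190)/u(10782).
With u(x) = x^0.2: δ^2 = 6190^0.2/10782^0.2 = (6190/10782)^0.2 = 0.89495.
Taking the square root: δ = 0.89495^(1/2) ≈ 0.9460.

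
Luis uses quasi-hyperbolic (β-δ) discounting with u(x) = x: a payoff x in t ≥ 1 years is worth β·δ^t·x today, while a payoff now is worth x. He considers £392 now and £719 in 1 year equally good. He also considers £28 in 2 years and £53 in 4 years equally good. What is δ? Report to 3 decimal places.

From the later pair, β·δ^2·28 = β·δ^4·53; dividing through, δ^2 = 28/53 = 0.52830, so δ = 0.72684.

δ ≈ 0.727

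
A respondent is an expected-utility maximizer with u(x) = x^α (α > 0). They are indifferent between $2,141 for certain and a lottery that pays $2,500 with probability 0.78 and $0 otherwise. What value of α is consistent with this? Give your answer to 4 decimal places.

EU(lottery) = 0.78·2500^α + 0.22·0 = 0.78·2500^α.
Setting u(2141) equal to that: 2141^α = 0.78·2500^α ⇒ (2141/2500)^α = 0.78.
Taking logs: α·ln(2141/2500) = ln(0.78), so α = -0.2484614 / -0.1550177 ≈ 1.6028.

α ≈ 1.6028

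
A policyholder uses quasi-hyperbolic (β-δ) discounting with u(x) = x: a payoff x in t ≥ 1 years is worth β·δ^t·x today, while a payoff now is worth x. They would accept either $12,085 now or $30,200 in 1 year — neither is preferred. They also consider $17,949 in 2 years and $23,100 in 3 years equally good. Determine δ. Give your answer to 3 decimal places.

Both payoffs in the second observation are in the future, so β drops out: δ^2·17949 = δ^3·23100 ⇒ δ = 17949/23100 = 0.77701.

δ ≈ 0.777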